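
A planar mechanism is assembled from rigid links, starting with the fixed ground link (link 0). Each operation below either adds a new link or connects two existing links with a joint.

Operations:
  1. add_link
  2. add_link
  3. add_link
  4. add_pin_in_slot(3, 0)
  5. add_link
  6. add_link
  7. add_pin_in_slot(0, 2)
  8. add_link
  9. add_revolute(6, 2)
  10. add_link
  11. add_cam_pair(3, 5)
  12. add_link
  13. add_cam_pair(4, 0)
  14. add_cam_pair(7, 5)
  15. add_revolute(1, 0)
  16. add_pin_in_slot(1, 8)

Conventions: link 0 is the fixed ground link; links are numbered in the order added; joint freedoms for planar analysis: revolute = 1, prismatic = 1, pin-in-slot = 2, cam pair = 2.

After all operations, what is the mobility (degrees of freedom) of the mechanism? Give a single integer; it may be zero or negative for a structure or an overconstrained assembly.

L=1 J1=0 J2=0
add link → L=2 J1=0 J2=0
add link → L=3 J1=0 J2=0
add link → L=4 J1=0 J2=0
PS@3,0 dof=2 J2 → L=4 J1=0 J2=1
add link → L=5 J1=0 J2=1
add link → L=6 J1=0 J2=1
PS@0,2 dof=2 J2 → L=6 J1=0 J2=2
add link → L=7 J1=0 J2=2
R@6,2 dof=1 J1 → L=7 J1=1 J2=2
add link → L=8 J1=1 J2=2
C@3,5 dof=2 J2 → L=8 J1=1 J2=3
add link → L=9 J1=1 J2=3
C@4,0 dof=2 J2 → L=9 J1=1 J2=4
C@7,5 dof=2 J2 → L=9 J1=1 J2=5
R@1,0 dof=1 J1 → L=9 J1=2 J2=5
PS@1,8 dof=2 J2 → L=9 J1=2 J2=6
M=3(L−1)−2J1−J2=3·8−2·2−6=14

M = 14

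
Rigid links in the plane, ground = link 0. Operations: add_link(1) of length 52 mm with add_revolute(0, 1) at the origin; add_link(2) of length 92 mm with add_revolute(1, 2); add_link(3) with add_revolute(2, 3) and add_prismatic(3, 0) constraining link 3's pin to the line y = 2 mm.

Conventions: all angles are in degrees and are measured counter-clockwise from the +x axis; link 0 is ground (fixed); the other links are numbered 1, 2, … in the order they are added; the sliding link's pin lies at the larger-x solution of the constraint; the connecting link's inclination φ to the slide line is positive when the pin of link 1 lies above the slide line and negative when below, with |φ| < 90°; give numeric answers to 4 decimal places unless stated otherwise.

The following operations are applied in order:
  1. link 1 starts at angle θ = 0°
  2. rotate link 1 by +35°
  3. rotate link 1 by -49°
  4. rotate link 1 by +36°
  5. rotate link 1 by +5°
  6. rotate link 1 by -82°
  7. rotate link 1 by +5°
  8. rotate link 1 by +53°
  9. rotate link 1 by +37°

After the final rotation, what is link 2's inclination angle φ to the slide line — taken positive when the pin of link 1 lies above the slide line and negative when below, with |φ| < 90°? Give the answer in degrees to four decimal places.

geometry: r = 52 mm, L = 92 mm, e = 2 mm; θ starts at 0°
rotate link 1 by +35°: θ ← 0° +35° = 35°
rotate link 1 by -49°: θ ← 35° -49° = -14°
rotate link 1 by +36°: θ ← -14° +36° = 22°
rotate link 1 by +5°: θ ← 22° +5° = 27°
rotate link 1 by -82°: θ ← 27° -82° = -55°
rotate link 1 by +5°: θ ← -55° +5° = -50°
rotate link 1 by +53°: θ ← -50° +53° = 3°
rotate link 1 by +37°: θ ← 3° +37° = 40°
h = r sin θ − e = 33.424956 − 2 = 31.424956
sin φ = h / L = 31.424956 / 92 = 0.34157561
φ = arcsin(0.34157561) = 19.972898°

19.9729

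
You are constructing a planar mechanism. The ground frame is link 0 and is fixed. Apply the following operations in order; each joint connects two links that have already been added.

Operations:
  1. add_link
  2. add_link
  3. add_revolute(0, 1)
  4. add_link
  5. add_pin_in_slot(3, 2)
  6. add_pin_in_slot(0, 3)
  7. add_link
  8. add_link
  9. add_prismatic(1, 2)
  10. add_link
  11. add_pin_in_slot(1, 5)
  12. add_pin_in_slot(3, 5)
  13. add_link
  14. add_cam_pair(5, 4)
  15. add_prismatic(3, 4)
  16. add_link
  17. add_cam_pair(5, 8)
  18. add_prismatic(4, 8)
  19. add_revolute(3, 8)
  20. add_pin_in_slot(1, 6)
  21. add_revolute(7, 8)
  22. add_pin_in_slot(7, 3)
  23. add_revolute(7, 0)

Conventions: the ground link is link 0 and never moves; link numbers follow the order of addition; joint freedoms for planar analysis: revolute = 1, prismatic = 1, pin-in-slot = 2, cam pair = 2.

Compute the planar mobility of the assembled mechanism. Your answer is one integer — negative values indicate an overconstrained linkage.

(L,J1,J2)=(1,0,0); link0 fixed
link1: (2,0,0)
link2: (3,0,0)
R 0-1 [J1]: (3,1,0)
link3: (4,1,0)
PS 3-2 [J2]: (4,1,1)
PS 0-3 [J2]: (4,1,2)
link4: (5,1,2)
link5: (6,1,2)
P 1-2 [J1]: (6,2,2)
link6: (7,2,2)
PS 1-5 [J2]: (7,2,3)
PS 3-5 [J2]: (7,2,4)
link7: (8,2,4)
C 5-4 [J2]: (8,2,5)
P 3-4 [J1]: (8,3,5)
link8: (9,3,5)
C 5-8 [J2]: (9,3,6)
P 4-8 [J1]: (9,4,6)
R 3-8 [J1]: (9,5,6)
PS 1-6 [J2]: (9,5,7)
R 7-8 [J1]: (9,6,7)
PS 7-3 [J2]: (9,6,8)
R 7-0 [J1]: (9,7,8)
Grübler: 3·8 − 2·7 − 8 = 2

M = 2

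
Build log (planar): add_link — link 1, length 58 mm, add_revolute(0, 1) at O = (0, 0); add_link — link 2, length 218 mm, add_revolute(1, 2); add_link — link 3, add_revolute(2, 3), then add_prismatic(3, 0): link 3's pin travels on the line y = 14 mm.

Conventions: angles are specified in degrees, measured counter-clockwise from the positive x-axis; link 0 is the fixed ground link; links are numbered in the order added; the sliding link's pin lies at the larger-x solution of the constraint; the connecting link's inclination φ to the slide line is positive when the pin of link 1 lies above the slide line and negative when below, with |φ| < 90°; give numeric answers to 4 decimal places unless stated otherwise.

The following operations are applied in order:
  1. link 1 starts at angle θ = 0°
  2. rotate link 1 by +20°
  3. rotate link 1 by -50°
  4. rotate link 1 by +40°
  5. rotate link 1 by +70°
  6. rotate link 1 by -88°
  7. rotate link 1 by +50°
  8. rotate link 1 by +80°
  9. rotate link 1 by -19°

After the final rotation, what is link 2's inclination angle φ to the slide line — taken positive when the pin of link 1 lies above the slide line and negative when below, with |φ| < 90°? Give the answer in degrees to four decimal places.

geometry: r = 58 mm, L = 218 mm, e = 14 mm; θ starts at 0°
rotate link 1 by +20°: θ ← 0° +20° = 20°
rotate link 1 by -50°: θ ← 20° -50° = -30°
rotate link 1 by +40°: θ ← -30° +40° = 10°
rotate link 1 by +70°: θ ← 10° +70° = 80°
rotate link 1 by -88°: θ ← 80° -88° = -8°
rotate link 1 by +50°: θ ← -8° +50° = 42°
rotate link 1 by +80°: θ ← 42° +80° = 122°
rotate link 1 by -19°: θ ← 122° -19° = 103°
h = r sin θ − e = 56.513464 − 14 = 42.513464
sin φ = h / L = 42.513464 / 218 = 0.19501589
φ = arcsin(0.19501589) = 11.245652°

11.2457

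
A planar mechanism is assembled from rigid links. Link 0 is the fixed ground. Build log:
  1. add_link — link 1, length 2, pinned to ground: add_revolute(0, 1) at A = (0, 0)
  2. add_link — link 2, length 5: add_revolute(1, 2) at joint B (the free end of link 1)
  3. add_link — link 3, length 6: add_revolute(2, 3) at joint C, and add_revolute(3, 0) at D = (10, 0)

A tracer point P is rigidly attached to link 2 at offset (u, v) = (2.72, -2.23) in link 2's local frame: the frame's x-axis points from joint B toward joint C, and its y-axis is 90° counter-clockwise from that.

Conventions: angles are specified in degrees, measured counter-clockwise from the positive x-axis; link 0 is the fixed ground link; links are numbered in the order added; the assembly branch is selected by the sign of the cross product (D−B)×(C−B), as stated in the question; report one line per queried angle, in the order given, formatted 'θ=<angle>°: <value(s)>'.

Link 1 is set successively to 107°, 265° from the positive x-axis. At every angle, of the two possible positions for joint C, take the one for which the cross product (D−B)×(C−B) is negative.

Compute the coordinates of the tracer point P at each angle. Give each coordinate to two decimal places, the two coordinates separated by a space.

A=(0,0), D=(10.00,0)
θ=107°: B = A + 2.00·(cos107°, sin107°) = (-0.5847, 1.9126)
θ=107°: |BD| = 10.7562
θ=107°: circle(B,5.00) ∩ circle(D,6.00): a=4.8667, h=1.1467
θ=107°:   candidates: C₊=(4.4083,2.1756) cross=12.334; C₋=(4.0005,-0.0812) cross=-12.334
θ=107°:   branch - wants cross < 0 → take C=(4.0005,-0.0812) (cross=-12.334)
θ=107°: ex = (C−B)/|BC| = (0.9171,-0.3988); ey = (0.3988,0.9171)
θ=107°: P = B + 2.72·ex + -2.23·ey = (1.0204,-1.2170)
θ=265°: B = A + 2.00·(cos265°, sin265°) = (-0.1743, -1.9924)
θ=265°: |BD| = 10.3676
θ=265°: circle(B,5.00) ∩ circle(D,6.00): a=4.6533, h=1.8295
θ=265°:   candidates: C₊=(4.0406,0.6972) cross=18.967; C₋=(4.7438,-2.8935) cross=-18.967
θ=265°:   branch - wants cross < 0 → take C=(4.7438,-2.8935) (cross=-18.967)
θ=265°: ex = (C−B)/|BC| = (0.9836,-0.1802); ey = (0.1802,0.9836)
θ=265°: P = B + 2.72·ex + -2.23·ey = (2.0992,-4.6761)

θ=107°: 1.02 -1.22
θ=265°: 2.10 -4.68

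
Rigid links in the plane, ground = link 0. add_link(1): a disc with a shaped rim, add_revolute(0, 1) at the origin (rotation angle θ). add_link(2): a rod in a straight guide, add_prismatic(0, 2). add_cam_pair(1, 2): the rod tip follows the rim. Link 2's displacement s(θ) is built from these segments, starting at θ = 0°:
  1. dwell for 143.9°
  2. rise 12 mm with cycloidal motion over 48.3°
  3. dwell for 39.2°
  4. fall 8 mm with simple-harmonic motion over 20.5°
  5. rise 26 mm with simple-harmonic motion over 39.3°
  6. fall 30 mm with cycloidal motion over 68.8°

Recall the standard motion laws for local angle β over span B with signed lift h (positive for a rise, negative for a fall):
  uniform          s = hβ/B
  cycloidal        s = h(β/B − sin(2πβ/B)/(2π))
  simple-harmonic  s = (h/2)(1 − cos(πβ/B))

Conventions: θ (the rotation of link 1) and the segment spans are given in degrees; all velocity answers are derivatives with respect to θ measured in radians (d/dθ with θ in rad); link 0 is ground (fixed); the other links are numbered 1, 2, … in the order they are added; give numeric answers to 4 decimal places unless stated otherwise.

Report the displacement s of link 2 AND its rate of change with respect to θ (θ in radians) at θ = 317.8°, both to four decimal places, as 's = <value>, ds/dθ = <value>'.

segment 1 (0° to 143.9°, dwell): s unchanged at 0.0000
segment 2 (143.9° to 192.2°, cycloidal, h = 12) is passed completely: s = 0.0000 + (12) = 12.0000
segment 3 (192.2° to 231.4°, dwell): s unchanged at 12.0000
segment 4 (231.4° to 251.9°, simple-harmonic, h = -8) is passed completely: s = 12.0000 + (-8) = 4.0000
segment 5 (251.9° to 291.2°, simple-harmonic, h = 26) is passed completely: s = 4.0000 + (26) = 30.0000
θ = 317.8° falls in segment 6 (291.2° to 360°, cycloidal, h = -30): β = 317.8 − 291.2 = 26.6°, B = 68.8°; Δs = -30·(0.3866 − sin(2π·0.3866)/(2π)) = -8.4781; s = 30.0000 − 8.4781 = 21.5219
velocity in seg [291.2°–360°] (cycloidal), θ in radians: β = 26.6° = 0.4643 rad, B = 68.8° = 1.2008 rad; ds/dθ = (h/B)(1 − cos(2πβ/B)) = ((-30)/1.2008)(1 − cos(2π·0.3866)) = -43.892129 mm/rad

s = 21.5219, ds/dθ = -43.8921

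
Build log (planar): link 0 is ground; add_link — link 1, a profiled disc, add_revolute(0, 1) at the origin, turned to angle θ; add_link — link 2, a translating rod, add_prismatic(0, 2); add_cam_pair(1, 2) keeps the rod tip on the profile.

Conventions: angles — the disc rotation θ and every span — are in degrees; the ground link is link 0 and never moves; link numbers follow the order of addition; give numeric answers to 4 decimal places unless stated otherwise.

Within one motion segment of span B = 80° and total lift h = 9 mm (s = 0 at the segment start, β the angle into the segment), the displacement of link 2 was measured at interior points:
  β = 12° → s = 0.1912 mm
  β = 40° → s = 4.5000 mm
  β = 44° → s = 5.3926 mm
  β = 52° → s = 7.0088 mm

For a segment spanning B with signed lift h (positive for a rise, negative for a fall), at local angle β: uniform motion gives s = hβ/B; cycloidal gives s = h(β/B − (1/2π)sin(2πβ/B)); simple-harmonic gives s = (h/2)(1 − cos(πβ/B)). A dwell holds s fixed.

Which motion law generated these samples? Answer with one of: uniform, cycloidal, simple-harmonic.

candidates at β/B = r: uniform s = h·r (linear in β); cycloidal s = h·(r − sin(2πr)/(2π)); simple-harmonic s = (h/2)(1 − cos(πr))
β=12°: printed 0.1912 | uniform 1.3500, cycloidal 0.1912, simple-harmonic 0.4905
β=40°: printed 4.5000 | uniform 4.5000, cycloidal 4.5000, simple-harmonic 4.5000
β=44°: printed 5.3926 | uniform 4.9500, cycloidal 5.3926, simple-harmonic 5.2040
β=52°: printed 7.0088 | uniform 5.8500, cycloidal 7.0088, simple-harmonic 6.5430
only one law matches every sample → cycloidal

cycloidal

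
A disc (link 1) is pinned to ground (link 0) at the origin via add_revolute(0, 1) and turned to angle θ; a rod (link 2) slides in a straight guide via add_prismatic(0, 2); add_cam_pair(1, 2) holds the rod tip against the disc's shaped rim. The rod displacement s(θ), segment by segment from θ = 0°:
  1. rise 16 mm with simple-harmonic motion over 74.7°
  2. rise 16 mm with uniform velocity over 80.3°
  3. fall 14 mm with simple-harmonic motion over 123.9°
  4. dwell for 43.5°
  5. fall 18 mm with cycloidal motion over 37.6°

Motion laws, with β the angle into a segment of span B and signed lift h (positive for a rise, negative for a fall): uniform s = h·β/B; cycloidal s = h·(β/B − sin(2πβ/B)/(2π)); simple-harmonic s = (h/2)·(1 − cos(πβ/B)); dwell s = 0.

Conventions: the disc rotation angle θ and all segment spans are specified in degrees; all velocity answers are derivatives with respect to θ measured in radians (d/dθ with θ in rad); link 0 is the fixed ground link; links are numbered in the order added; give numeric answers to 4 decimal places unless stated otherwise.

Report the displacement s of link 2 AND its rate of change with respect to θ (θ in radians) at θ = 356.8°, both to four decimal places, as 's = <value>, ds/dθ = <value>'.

segment 1 (0° to 74.7°, simple-harmonic, h = 16) is passed completely: s = 0.0000 + (16) = 16.0000
segment 2 (74.7° to 155°, uniform, h = 16) is passed completely: s = 16.0000 + (16) = 32.0000
segment 3 (155° to 278.9°, simple-harmonic, h = -14) is passed completely: s = 32.0000 + (-14) = 18.0000
segment 4 (278.9° to 322.4°, dwell): s unchanged at 18.0000
θ = 356.8° falls in segment 5 (322.4° to 360°, cycloidal, h = -18): β = 356.8 − 322.4 = 34.4°, B = 37.6°; Δs = -18·(0.9149 − sin(2π·0.9149)/(2π)) = -17.9280; s = 18.0000 − 17.9280 = 0.0720
velocity in seg [322.4°–360°] (cycloidal), θ in radians: β = 34.4° = 0.6004 rad, B = 37.6° = 0.6562 rad; ds/dθ = (h/B)(1 − cos(2πβ/B)) = ((-18)/0.6562)(1 − cos(2π·0.9149)) = -3.829021 mm/rad

s = 0.0720, ds/dθ = -3.8290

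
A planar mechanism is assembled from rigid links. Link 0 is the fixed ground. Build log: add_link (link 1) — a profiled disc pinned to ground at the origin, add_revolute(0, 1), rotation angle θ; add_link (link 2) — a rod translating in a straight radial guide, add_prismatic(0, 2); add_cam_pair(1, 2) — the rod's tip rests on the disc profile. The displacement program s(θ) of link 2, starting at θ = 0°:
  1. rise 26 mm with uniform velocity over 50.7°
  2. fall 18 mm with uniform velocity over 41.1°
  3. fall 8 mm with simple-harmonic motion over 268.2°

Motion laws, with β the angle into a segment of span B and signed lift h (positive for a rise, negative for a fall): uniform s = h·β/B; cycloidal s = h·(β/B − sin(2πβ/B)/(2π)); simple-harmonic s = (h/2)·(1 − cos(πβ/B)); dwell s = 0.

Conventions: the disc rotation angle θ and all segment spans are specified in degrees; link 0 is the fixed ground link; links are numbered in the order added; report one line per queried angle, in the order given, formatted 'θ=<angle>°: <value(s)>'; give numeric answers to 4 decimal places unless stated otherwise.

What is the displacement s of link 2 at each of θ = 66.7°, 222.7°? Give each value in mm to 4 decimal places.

seg 1 [0°–50.7°] uniform, h=26: full span → s += 26 → s = 26.0000
seg 2 [50.7°–91.8°] uniform, h=-18: θ=66.7° here. β=16, B=41.1. -18·16/41.1 = -7.0073 → s = 18.9927
seg 2 [50.7°–91.8°] uniform, h=-18: full span → s += -18 → s = 8.0000
seg 3 [91.8°–360°] simple-harmonic, h=-8: θ=222.7° here. β=130.9, B=268.2. -8/2·(1 − cos(π·0.4881)) = -3.8501 → s = 4.1499

θ=66.7°: 18.9927
θ=222.7°: 4.1499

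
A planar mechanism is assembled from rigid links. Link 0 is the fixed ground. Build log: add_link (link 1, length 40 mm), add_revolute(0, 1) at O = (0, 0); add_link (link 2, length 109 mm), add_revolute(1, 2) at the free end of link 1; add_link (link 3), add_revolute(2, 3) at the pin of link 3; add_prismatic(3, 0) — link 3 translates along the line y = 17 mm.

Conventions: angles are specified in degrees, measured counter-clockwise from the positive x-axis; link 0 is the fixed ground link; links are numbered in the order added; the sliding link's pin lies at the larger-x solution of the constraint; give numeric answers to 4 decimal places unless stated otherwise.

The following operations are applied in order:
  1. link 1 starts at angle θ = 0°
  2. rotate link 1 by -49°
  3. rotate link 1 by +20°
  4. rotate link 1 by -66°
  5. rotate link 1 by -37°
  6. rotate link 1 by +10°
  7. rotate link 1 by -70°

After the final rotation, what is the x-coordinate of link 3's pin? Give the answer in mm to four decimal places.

geometry: r = 40 mm, L = 109 mm, e = 17 mm; θ starts at 0°
rotate link 1 by -49°: θ ← 0° -49° = -49°
rotate link 1 by +20°: θ ← -49° +20° = -29°
rotate link 1 by -66°: θ ← -29° -66° = -95°
rotate link 1 by -37°: θ ← -95° -37° = -132°
rotate link 1 by +10°: θ ← -132° +10° = -122°
rotate link 1 by -70°: θ ← -122° -70° = -192°
crank pin P = (r cos θ, r sin θ) = (-39.125904, 8.316468)
h = r sin θ − e = 8.316468 − 17 = -8.683532
x = r cos θ + √(L² − h²) = -39.125904 + 108.653561 = 69.527657

69.5277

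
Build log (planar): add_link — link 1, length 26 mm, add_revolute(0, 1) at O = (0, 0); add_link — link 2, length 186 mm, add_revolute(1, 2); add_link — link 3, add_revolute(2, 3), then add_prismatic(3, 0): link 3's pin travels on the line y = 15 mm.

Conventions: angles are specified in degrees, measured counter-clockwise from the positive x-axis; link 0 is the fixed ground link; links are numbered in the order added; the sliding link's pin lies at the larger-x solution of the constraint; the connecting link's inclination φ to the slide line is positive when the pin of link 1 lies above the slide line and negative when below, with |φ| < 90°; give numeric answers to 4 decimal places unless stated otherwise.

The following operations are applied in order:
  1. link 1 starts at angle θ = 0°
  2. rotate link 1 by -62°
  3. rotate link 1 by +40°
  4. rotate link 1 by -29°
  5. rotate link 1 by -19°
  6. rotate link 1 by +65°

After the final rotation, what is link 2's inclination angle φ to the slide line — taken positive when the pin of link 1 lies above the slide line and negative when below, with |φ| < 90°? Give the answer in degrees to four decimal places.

geometry: r = 26 mm, L = 186 mm, e = 15 mm; θ starts at 0°
rotate link 1 by -62°: θ ← 0° -62° = -62°
rotate link 1 by +40°: θ ← -62° +40° = -22°
rotate link 1 by -29°: θ ← -22° -29° = -51°
rotate link 1 by -19°: θ ← -51° -19° = -70°
rotate link 1 by +65°: θ ← -70° +65° = -5°
h = r sin θ − e = -2.266049 − 15 = -17.266049
sin φ = h / L = -17.266049 / 186 = -0.09282822
φ = arcsin(-0.09282822) = -5.326334°

-5.3263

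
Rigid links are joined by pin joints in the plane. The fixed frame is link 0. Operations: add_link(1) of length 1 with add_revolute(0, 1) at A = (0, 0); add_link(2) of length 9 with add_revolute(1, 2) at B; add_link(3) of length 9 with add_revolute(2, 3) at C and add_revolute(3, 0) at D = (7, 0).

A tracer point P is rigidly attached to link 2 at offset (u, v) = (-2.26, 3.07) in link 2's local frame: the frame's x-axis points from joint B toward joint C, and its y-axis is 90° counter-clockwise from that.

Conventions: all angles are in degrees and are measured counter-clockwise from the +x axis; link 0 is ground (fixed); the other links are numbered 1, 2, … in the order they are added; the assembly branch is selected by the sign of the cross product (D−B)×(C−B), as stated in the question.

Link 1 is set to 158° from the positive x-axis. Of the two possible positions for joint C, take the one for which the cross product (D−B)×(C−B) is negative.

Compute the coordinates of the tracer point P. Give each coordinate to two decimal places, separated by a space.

A=(0,0), D=(7.00,0)
B = A + 1.00·(cos158°, sin158°) = (-0.9272, 0.3746)
|BD| = 7.9360
circle(B,9.00) ∩ circle(D,9.00): a=3.9680, h=8.0780
  candidates: C₊=(3.4177,8.2563) cross=64.108; C₋=(2.6551,-7.8817) cross=-64.108
  branch - wants cross < 0 → take C=(2.6551,-7.8817) (cross=-64.108)
ex = (C−B)/|BC| = (0.3980,-0.9174); ey = (0.9174,0.3980)
P = B + -2.26·ex + 3.07·ey = (0.9896,3.6698)

0.99 3.67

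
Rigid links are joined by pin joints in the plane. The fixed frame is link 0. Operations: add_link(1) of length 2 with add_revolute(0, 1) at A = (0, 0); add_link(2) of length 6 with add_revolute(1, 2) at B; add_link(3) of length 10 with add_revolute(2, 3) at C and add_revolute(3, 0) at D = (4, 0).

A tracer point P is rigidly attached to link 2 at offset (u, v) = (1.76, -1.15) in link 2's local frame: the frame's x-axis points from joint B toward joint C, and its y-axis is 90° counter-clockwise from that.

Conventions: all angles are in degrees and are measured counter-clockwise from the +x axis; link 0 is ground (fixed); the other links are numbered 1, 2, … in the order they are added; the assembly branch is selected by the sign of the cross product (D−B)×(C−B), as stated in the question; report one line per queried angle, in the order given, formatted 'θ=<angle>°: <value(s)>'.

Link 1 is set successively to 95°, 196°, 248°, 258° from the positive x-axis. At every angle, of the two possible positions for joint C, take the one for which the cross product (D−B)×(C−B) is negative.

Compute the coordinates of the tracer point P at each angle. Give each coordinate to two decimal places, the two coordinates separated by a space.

A=(0,0), D=(4.00,0)
θ=95°: B = A + 2.00·(cos95°, sin95°) = (-0.1743, 1.9924)
θ=95°: |BD| = 4.6254
θ=95°: circle(B,6.00) ∩ circle(D,10.00): a=-4.6056, h=3.8456
θ=95°:   candidates: C₊=(-2.6742,7.4468) cross=17.787; C₋=(-5.9872,0.5057) cross=-17.787
θ=95°:   branch - wants cross < 0 → take C=(-5.9872,0.5057) (cross=-17.787)
θ=95°: ex = (C−B)/|BC| = (-0.9688,-0.2478); ey = (0.2478,-0.9688)
θ=95°: P = B + 1.76·ex + -1.15·ey = (-2.1644,2.6704)
θ=196°: B = A + 2.00·(cos196°, sin196°) = (-1.9225, -0.5513)
θ=196°: |BD| = 5.9481
θ=196°: circle(B,6.00) ∩ circle(D,10.00): a=-2.4058, h=5.4966
θ=196°:   candidates: C₊=(-4.8274,4.6987) cross=32.694; C₋=(-3.8085,-6.2471) cross=-32.694
θ=196°:   branch - wants cross < 0 → take C=(-3.8085,-6.2471) (cross=-32.694)
θ=196°: ex = (C−B)/|BC| = (-0.3143,-0.9493); ey = (0.9493,-0.3143)
θ=196°: P = B + 1.76·ex + -1.15·ey = (-3.5675,-1.8606)
θ=248°: B = A + 2.00·(cos248°, sin248°) = (-0.7492, -1.8544)
θ=248°: |BD| = 5.0984
θ=248°: circle(B,6.00) ∩ circle(D,10.00): a=-3.7273, h=4.7019
θ=248°:   candidates: C₊=(-5.9313,1.1698) cross=23.972; C₋=(-2.5111,-7.5899) cross=-23.972
θ=248°:   branch - wants cross < 0 → take C=(-2.5111,-7.5899) (cross=-23.972)
θ=248°: ex = (C−B)/|BC| = (-0.2936,-0.9559); ey = (0.9559,-0.2936)
θ=248°: P = B + 1.76·ex + -1.15·ey = (-2.3653,-3.1991)
θ=258°: B = A + 2.00·(cos258°, sin258°) = (-0.4158, -1.9563)
θ=258°: |BD| = 4.8298
θ=258°: circle(B,6.00) ∩ circle(D,10.00): a=-4.2107, h=4.2743
θ=258°:   candidates: C₊=(-5.9970,0.2462) cross=20.644; C₋=(-2.5343,-7.5698) cross=-20.644
θ=258°:   branch - wants cross < 0 → take C=(-2.5343,-7.5698) (cross=-20.644)
θ=258°: ex = (C−B)/|BC| = (-0.3531,-0.9356); ey = (0.9356,-0.3531)
θ=258°: P = B + 1.76·ex + -1.15·ey = (-2.1132,-3.1969)

θ=95°: -2.16 2.67
θ=196°: -3.57 -1.86
θ=248°: -2.37 -3.20
θ=258°: -2.11 -3.20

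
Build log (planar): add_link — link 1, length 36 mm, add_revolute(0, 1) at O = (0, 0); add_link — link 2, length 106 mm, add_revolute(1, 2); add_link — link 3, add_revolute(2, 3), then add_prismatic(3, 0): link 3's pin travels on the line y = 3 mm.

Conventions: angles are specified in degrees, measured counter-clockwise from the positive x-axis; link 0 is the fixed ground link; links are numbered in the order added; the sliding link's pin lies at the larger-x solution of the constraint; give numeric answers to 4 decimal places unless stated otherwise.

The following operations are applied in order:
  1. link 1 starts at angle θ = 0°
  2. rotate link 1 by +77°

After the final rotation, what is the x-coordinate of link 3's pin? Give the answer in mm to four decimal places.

geometry: r = 36 mm, L = 106 mm, e = 3 mm; θ starts at 0°
rotate link 1 by +77°: θ ← 0° +77° = 77°
crank pin P = (r cos θ, r sin θ) = (8.098238, 35.077322)
h = r sin θ − e = 35.077322 − 3 = 32.077322
x = r cos θ + √(L² − h²) = 8.098238 + 101.029923 = 109.128161

109.1282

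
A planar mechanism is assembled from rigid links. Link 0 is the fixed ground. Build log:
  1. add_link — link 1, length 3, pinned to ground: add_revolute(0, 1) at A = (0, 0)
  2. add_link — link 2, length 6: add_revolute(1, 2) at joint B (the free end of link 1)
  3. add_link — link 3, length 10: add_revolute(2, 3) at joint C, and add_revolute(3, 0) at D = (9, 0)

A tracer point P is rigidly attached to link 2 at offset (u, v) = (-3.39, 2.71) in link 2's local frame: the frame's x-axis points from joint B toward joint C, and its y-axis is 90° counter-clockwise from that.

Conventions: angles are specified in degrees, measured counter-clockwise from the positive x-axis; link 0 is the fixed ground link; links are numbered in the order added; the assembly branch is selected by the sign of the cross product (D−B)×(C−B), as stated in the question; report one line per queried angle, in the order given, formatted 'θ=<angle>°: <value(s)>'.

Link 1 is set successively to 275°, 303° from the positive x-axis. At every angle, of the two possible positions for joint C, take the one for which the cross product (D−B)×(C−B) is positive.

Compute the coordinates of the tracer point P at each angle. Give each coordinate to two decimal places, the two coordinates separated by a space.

A=(0,0), D=(9.00,0)
θ=275°: B = A + 3.00·(cos275°, sin275°) = (0.2615, -2.9886)
θ=275°: |BD| = 9.2355
θ=275°: circle(B,6.00) ∩ circle(D,10.00): a=1.1528, h=5.8882
θ=275°:   candidates: C₊=(-0.5532,2.9559) cross=54.380; C₋=(3.2577,-8.1869) cross=-54.380
θ=275°:   branch + wants cross > 0 → take C=(-0.5532,2.9559) (cross=54.380)
θ=275°: ex = (C−B)/|BC| = (-0.1358,0.9907); ey = (-0.9907,-0.1358)
θ=275°: P = B + -3.39·ex + 2.71·ey = (-1.9632,-6.7151)
θ=303°: B = A + 3.00·(cos303°, sin303°) = (1.6339, -2.5160)
θ=303°: |BD| = 7.7839
θ=303°: circle(B,6.00) ∩ circle(D,10.00): a=-0.2191, h=5.9960
θ=303°:   candidates: C₊=(-0.5115,3.0873) cross=46.672; C₋=(3.3647,-8.2610) cross=-46.672
θ=303°:   branch + wants cross > 0 → take C=(-0.5115,3.0873) (cross=46.672)
θ=303°: ex = (C−B)/|BC| = (-0.3576,0.9339); ey = (-0.9339,-0.3576)
θ=303°: P = B + -3.39·ex + 2.71·ey = (0.3152,-6.6509)

θ=275°: -1.96 -6.72
θ=303°: 0.32 -6.65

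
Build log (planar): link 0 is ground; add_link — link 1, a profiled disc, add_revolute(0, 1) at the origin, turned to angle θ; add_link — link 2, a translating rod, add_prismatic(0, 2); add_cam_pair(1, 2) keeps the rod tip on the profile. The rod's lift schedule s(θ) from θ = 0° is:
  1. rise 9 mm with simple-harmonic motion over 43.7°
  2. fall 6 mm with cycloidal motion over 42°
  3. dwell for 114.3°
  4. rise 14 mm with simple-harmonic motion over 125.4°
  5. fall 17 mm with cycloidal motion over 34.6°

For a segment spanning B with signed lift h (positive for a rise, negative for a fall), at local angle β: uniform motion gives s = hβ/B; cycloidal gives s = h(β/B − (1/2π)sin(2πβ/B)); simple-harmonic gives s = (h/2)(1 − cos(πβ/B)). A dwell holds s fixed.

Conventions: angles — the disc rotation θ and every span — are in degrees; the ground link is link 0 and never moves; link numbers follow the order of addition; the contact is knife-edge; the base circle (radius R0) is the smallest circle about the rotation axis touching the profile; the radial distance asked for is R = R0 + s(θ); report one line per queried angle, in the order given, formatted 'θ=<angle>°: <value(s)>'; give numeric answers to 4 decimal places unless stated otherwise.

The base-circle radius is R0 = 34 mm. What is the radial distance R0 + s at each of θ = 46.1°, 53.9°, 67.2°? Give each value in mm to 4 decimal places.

seg 1 [0°–43.7°] simple-harmonic, h=9: full span → s += 9 → s = 9.0000
seg 2 [43.7°–85.7°] cycloidal, h=-6: θ=46.1° here. β=2.4, B=42. -6·(0.0571 − sin(2π·0.0571)/(2π)) = -0.0073 → s = 8.9927
seg 2 [43.7°–85.7°] cycloidal, h=-6: θ=53.9° here. β=10.2, B=42. -6·(0.2429 − sin(2π·0.2429)/(2π)) = -0.5032 → s = 8.4968
seg 2 [43.7°–85.7°] cycloidal, h=-6: θ=67.2° here. β=23.5, B=42. -6·(0.5595 − sin(2π·0.5595)/(2π)) = -3.7060 → s = 5.2940
θ=46.1°: R = R0 + s = 34 + 8.9927 = 42.9927
θ=53.9°: R = R0 + s = 34 + 8.4968 = 42.4968
θ=67.2°: R = R0 + s = 34 + 5.2940 = 39.2940

θ=46.1°: 42.9927
θ=53.9°: 42.4968
θ=67.2°: 39.2940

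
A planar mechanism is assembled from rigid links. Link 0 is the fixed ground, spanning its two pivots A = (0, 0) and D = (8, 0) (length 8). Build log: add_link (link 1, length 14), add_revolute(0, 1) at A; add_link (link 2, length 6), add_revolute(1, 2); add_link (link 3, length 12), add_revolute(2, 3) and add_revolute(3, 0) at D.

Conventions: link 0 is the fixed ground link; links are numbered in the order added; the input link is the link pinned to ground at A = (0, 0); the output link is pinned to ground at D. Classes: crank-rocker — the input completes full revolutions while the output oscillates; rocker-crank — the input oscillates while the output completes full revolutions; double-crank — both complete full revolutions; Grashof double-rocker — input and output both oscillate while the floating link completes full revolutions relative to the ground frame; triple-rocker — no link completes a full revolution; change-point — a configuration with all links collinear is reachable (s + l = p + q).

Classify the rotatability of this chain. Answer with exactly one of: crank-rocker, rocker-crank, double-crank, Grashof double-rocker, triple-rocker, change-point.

lengths: ground=8, input=14, coupler=6, output=12
sorted: s=6 (shortest), l=14 (longest), p+q=20
s + l = 20 vs p + q = 20
s + l = p + q → change-point (collinear configuration reachable)

change-point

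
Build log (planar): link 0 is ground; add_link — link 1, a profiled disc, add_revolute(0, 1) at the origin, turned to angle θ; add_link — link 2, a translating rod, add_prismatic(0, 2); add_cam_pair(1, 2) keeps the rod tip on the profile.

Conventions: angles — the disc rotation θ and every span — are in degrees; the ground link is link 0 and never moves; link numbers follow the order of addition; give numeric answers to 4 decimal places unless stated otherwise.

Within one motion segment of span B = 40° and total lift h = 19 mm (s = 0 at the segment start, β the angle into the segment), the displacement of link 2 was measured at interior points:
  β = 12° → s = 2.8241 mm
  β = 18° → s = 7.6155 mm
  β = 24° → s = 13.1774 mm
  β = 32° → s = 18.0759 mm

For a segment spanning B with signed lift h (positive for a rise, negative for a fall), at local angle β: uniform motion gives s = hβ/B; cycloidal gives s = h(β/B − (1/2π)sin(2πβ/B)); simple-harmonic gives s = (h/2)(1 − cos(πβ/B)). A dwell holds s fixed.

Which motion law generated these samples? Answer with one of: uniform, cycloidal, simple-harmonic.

candidates at β/B = r: uniform s = h·r (linear in β); cycloidal s = h·(r − sin(2πr)/(2π)); simple-harmonic s = (h/2)(1 − cos(πr))
β=12°: printed 2.8241 | uniform 5.7000, cycloidal 2.8241, simple-harmonic 3.9160
β=18°: printed 7.6155 | uniform 8.5500, cycloidal 7.6155, simple-harmonic 8.0139
β=24°: printed 13.1774 | uniform 11.4000, cycloidal 13.1774, simple-harmonic 12.4357
β=32°: printed 18.0759 | uniform 15.2000, cycloidal 18.0759, simple-harmonic 17.1857
only one law matches every sample → cycloidal

cycloidal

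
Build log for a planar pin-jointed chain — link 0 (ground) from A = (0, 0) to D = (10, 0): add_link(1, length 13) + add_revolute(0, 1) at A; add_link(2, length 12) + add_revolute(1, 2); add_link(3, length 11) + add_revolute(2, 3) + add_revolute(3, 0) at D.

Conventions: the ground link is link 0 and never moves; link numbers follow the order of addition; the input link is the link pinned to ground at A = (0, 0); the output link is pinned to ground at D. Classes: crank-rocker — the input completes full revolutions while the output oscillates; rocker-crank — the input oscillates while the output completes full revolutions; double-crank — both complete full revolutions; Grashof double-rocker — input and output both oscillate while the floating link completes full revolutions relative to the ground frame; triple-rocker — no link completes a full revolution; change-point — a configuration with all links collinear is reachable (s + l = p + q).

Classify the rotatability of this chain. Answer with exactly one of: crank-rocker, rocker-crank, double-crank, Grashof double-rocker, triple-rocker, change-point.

lengths: ground=10, input=13, coupler=12, output=11
sorted: s=10 (shortest), l=13 (longest), p+q=23
s + l = 23 vs p + q = 23
s + l = p + q → change-point (collinear configuration reachable)

change-point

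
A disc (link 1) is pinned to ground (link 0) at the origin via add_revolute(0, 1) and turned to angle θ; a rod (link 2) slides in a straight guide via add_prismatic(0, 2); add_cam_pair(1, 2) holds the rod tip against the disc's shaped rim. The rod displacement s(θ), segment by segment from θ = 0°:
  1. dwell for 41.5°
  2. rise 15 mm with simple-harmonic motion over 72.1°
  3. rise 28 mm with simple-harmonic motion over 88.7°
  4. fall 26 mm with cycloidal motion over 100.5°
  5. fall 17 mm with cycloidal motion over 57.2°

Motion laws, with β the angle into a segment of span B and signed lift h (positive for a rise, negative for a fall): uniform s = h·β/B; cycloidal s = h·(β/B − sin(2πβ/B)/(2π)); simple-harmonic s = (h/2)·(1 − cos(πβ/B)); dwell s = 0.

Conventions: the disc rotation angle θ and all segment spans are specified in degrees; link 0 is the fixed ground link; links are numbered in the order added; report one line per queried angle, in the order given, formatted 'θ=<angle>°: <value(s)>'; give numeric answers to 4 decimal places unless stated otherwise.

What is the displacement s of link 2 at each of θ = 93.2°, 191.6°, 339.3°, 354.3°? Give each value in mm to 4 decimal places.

segment 1 (0° to 41.5°, dwell): s unchanged at 0.0000
θ = 93.2° falls in segment 2 (41.5° to 113.6°, simple-harmonic, h = 15): β = 93.2 − 41.5 = 51.7°, B = 72.1°; Δs = 15/2·(1 − cos(π·0.7171)) = 12.2271; s = 0.0000 + 12.2271 = 12.2271
segment 2 (41.5° to 113.6°, simple-harmonic, h = 15) is passed completely: s = 0.0000 + (15) = 15.0000
θ = 191.6° falls in segment 3 (113.6° to 202.3°, simple-harmonic, h = 28): β = 191.6 − 113.6 = 78°, B = 88.7°; Δs = 28/2·(1 − cos(π·0.8794)) = 27.0066; s = 15.0000 + 27.0066 = 42.0066
segment 3 (113.6° to 202.3°, simple-harmonic, h = 28) is passed completely: s = 15.0000 + (28) = 43.0000
segment 4 (202.3° to 302.8°, cycloidal, h = -26) is passed completely: s = 43.0000 + (-26) = 17.0000
θ = 339.3° falls in segment 5 (302.8° to 360°, cycloidal, h = -17): β = 339.3 − 302.8 = 36.5°, B = 57.2°; Δs = -17·(0.6381 − sin(2π·0.6381)/(2π)) = -12.9120; s = 17.0000 − 12.9120 = 4.0880
θ = 354.3° falls in segment 5 (302.8° to 360°, cycloidal, h = -17): β = 354.3 − 302.8 = 51.5°, B = 57.2°; Δs = -17·(0.9003 − sin(2π·0.9003)/(2π)) = -16.8915; s = 17.0000 − 16.8915 = 0.1085

θ=93.2°: 12.2271
θ=191.6°: 42.0066
θ=339.3°: 4.0880
θ=354.3°: 0.1085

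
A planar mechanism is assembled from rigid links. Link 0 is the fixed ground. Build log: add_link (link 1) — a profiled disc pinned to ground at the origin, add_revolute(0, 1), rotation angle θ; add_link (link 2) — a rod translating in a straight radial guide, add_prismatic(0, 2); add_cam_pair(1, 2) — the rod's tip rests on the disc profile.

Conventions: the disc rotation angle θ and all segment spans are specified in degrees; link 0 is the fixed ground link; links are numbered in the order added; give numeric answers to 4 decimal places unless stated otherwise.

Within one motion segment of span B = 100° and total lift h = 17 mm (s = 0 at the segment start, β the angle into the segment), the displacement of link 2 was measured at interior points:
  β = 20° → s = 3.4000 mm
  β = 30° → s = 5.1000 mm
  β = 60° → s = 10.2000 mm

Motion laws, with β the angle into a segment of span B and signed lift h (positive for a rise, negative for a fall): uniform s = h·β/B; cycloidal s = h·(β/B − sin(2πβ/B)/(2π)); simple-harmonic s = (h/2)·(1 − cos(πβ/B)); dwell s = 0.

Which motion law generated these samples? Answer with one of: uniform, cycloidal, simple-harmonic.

candidates at β/B = r: uniform s = h·r (linear in β); cycloidal s = h·(r − sin(2πr)/(2π)); simple-harmonic s = (h/2)(1 − cos(πr))
β=20°: printed 3.4000 | uniform 3.4000, cycloidal 0.8268, simple-harmonic 1.6234
β=30°: printed 5.1000 | uniform 5.1000, cycloidal 2.5268, simple-harmonic 3.5038
β=60°: printed 10.2000 | uniform 10.2000, cycloidal 11.7903, simple-harmonic 11.1266
only one law matches every sample → uniform

uniform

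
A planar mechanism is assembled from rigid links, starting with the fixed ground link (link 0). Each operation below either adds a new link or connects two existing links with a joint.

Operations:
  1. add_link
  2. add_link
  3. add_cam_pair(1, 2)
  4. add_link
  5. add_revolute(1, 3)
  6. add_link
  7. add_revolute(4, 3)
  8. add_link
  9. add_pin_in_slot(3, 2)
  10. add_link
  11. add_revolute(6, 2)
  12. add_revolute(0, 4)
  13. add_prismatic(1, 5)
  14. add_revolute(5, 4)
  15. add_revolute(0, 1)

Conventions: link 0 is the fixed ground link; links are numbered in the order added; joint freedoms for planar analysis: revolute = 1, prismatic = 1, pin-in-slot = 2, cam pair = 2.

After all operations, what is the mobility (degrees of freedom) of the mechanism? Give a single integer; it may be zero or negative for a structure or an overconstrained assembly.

ground; <1,0,0>
#1 <2,0,0>
#2 <3,0,0>
C:1↔2 J2 <3,0,1>
#3 <4,0,1>
R:1↔3 J1 <4,1,1>
#4 <5,1,1>
R:4↔3 J1 <5,2,1>
#5 <6,2,1>
PS:3↔2 J2 <6,2,2>
#6 <7,2,2>
R:6↔2 J1 <7,3,2>
R:0↔4 J1 <7,4,2>
P:1↔5 J1 <7,5,2>
R:5↔4 J1 <7,6,2>
R:0↔1 J1 <7,7,2>
3×6 − 2×7 − 1×2 = 2

M = 2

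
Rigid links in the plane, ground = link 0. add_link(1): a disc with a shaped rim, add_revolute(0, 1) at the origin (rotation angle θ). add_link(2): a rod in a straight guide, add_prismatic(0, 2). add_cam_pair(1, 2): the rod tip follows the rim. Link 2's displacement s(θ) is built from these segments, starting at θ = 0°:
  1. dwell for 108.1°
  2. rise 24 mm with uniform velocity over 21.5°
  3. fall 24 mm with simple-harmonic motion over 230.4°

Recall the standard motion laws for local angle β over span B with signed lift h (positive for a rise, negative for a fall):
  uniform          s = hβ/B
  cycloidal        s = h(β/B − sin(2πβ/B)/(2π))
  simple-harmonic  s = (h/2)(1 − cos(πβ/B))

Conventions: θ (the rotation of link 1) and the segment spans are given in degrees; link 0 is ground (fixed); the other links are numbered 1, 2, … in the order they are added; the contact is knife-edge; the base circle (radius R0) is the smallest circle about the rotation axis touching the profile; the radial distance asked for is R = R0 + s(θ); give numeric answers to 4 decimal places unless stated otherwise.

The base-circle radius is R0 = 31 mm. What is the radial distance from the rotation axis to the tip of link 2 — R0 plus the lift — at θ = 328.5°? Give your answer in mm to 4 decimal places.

segment 1 (0° to 108.1°, dwell): s unchanged at 0.0000
segment 2 (108.1° to 129.6°, uniform, h = 24) is passed completely: s = 0.0000 + (24) = 24.0000
θ = 328.5° falls in segment 3 (129.6° to 360°, simple-harmonic, h = -24): β = 328.5 − 129.6 = 198.9°, B = 230.4°; Δs = -24/2·(1 − cos(π·0.8633)) = -22.9100; s = 24.0000 − 22.9100 = 1.0900
R = R0 + s = 31 + 1.0900 = 32.0900

32.0900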